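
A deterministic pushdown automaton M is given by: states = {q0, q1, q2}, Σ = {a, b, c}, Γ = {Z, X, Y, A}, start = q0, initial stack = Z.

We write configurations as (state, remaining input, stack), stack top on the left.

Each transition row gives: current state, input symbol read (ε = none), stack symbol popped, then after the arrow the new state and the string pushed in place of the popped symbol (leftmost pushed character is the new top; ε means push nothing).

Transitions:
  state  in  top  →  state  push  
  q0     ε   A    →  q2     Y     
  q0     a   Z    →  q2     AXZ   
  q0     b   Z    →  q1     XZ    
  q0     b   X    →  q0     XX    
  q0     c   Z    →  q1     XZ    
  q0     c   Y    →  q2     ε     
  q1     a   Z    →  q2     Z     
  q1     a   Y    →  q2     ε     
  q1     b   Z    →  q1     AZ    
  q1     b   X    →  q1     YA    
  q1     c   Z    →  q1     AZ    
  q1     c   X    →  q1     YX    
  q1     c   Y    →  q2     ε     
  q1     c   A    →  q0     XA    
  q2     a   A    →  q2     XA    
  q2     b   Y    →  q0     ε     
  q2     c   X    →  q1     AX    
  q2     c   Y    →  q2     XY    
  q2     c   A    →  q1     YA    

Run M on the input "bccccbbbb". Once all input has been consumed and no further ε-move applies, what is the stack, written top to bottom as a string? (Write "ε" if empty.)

(q0, bccccbbbb, Z) ⊢ (q1, ccccbbbb, XZ) ⊢ (q1, cccbbbb, YXZ) ⊢ (q2, ccbbbb, XZ) ⊢ (q1, cbbbb, AXZ) ⊢ (q0, bbbb, XAXZ) ⊢ (q0, bbb, XXAXZ) ⊢ (q0, bb, XXXAXZ) ⊢ (q0, b, XXXXAXZ) ⊢ (q0, ε, XXXXXAXZ)
All input consumed in state q0 with stack XXXXXAXZ.

XXXXXAXZ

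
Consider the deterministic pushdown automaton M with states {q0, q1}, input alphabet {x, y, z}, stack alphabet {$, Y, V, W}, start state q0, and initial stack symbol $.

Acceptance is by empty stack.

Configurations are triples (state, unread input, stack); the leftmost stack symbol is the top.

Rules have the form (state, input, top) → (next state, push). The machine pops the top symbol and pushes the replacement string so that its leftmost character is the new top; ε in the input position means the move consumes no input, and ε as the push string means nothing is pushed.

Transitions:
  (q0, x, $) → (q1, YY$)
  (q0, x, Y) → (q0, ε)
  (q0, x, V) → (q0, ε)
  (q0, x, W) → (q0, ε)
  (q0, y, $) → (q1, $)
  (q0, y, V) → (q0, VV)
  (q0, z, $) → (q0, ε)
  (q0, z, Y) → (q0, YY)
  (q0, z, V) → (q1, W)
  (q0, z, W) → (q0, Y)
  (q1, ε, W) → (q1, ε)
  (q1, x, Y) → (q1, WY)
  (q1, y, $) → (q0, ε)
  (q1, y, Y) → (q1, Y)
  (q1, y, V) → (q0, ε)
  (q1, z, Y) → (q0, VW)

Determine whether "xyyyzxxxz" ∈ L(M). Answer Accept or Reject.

(q0, xyyyzxxxz, $)
  read x, top $: go to q1, push YY$ → (q1, yyyzxxxz, YY$)
  read y, top Y: go to q1, push Y → (q1, yyzxxxz, YY$)
  read y, top Y: go to q1, push Y → (q1, yzxxxz, YY$)
  read y, top Y: go to q1, push Y → (q1, zxxxz, YY$)
  read z, top Y: go to q0, push VW → (q0, xxxz, VWY$)
  read x, top V: go to q0, push ε → (q0, xxz, WY$)
  read x, top W: go to q0, push ε → (q0, xz, Y$)
  read x, top Y: go to q0, push ε → (q0, z, $)
  read z, top $: go to q0, push ε → (q0, ε, ε)
All input consumed and the stack is empty.

Accept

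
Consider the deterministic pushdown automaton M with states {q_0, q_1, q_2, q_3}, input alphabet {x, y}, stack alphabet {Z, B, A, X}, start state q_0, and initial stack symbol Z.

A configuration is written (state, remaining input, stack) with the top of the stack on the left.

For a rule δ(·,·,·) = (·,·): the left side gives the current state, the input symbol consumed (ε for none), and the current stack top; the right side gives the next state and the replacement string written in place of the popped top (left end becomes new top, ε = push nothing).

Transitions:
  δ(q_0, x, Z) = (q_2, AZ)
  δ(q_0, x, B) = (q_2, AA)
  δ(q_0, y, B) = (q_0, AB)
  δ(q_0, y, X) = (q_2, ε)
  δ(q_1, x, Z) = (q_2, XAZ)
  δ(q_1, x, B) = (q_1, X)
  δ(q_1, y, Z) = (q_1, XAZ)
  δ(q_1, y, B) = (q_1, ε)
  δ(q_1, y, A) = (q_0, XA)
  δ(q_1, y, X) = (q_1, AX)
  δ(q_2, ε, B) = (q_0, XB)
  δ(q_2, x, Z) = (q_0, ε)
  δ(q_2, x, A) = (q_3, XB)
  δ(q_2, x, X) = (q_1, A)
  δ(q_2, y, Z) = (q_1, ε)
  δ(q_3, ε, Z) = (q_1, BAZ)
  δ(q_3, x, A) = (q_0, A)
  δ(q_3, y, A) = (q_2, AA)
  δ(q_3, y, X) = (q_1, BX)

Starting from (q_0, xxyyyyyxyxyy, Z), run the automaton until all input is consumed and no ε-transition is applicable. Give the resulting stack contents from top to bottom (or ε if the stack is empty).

(q_0, xxyyyyyxyxyy, Z) ⊢ (q_2, xyyyyyxyxyy, AZ) ⊢ (q_3, yyyyyxyxyy, XBZ) ⊢ (q_1, yyyyxyxyy, BXBZ) ⊢ (q_1, yyyxyxyy, XBZ) ⊢ (q_1, yyxyxyy, AXBZ) ⊢ (q_0, yxyxyy, XAXBZ) ⊢ (q_2, xyxyy, AXBZ) ⊢ (q_3, yxyy, XBXBZ) ⊢ (q_1, xyy, BXBXBZ) ⊢ (q_1, yy, XXBXBZ) ⊢ (q_1, y, AXXBXBZ) ⊢ (q_0, ε, XAXXBXBZ)
All input consumed in state q_0 with stack XAXXBXBZ.

XAXXBXBZ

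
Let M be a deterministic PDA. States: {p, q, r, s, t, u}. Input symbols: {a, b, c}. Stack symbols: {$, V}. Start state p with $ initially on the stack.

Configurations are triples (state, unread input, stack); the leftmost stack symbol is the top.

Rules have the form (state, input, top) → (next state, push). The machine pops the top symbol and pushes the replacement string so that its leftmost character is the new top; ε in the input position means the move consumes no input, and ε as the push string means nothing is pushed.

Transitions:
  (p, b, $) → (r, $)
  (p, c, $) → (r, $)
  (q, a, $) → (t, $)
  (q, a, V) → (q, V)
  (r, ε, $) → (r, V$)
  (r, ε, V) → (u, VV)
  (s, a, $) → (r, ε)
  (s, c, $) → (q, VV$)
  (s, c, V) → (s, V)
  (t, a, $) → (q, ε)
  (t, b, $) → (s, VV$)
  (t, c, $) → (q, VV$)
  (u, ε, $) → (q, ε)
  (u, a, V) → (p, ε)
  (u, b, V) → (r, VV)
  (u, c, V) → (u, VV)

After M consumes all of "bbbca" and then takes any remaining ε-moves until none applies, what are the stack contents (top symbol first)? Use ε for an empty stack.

VVVVVV$

(p, bbbca, $) ⊢ (r, bbca, $) ⊢ (r, bbca, V$) ⊢ (u, bbca, VV$) ⊢ (r, bca, VVV$) ⊢ (u, bca, VVVV$) ⊢ (r, ca, VVVVV$) ⊢ (u, ca, VVVVVV$) ⊢ (u, a, VVVVVVV$) ⊢ (p, ε, VVVVVV$)
All input consumed in state p with stack VVVVVV$.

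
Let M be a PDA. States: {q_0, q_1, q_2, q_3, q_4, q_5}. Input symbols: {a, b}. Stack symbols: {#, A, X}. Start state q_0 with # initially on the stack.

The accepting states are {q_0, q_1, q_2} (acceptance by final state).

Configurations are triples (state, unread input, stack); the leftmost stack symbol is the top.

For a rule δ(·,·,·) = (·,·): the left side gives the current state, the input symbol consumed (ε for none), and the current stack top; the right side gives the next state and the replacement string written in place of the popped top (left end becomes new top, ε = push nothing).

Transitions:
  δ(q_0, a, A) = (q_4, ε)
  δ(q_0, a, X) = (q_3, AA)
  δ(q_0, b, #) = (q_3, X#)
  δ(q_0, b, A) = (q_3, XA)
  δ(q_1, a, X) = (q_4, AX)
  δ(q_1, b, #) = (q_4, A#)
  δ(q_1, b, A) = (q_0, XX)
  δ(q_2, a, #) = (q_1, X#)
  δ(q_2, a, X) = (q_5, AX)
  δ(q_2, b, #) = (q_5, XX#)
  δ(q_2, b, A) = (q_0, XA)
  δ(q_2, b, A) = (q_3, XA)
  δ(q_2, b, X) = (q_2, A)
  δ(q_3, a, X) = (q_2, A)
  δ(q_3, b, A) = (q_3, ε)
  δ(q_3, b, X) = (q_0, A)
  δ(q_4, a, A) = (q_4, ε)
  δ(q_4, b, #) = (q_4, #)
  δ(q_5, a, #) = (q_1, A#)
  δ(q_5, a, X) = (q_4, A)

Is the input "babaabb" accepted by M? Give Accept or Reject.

Reject

No computation consumes all input and reaches a final state.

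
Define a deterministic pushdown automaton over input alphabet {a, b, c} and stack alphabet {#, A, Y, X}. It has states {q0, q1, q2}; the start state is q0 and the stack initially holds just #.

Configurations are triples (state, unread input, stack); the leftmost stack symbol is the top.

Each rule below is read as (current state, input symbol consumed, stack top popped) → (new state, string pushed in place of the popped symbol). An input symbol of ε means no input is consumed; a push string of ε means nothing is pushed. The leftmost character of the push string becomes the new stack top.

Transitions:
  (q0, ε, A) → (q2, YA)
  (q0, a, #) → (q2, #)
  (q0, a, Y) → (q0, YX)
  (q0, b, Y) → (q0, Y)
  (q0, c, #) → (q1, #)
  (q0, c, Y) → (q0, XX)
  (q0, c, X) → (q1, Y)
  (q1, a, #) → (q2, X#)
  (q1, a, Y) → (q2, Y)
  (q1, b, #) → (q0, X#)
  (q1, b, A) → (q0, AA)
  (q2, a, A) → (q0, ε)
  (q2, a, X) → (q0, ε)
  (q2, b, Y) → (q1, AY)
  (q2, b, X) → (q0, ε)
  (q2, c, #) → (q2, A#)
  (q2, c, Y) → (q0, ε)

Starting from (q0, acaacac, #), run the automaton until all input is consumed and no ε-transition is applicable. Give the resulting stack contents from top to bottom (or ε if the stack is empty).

(q0, acaacac, #)
  read a, top #: go to q2, push # → (q2, caacac, #)
  read c, top #: go to q2, push A# → (q2, aacac, A#)
  read a, top A: go to q0, push ε → (q0, acac, #)
  read a, top #: go to q2, push # → (q2, cac, #)
  read c, top #: go to q2, push A# → (q2, ac, A#)
  read a, top A: go to q0, push ε → (q0, c, #)
  read c, top #: go to q1, push # → (q1, ε, #)
All input consumed in state q1 with stack #.

#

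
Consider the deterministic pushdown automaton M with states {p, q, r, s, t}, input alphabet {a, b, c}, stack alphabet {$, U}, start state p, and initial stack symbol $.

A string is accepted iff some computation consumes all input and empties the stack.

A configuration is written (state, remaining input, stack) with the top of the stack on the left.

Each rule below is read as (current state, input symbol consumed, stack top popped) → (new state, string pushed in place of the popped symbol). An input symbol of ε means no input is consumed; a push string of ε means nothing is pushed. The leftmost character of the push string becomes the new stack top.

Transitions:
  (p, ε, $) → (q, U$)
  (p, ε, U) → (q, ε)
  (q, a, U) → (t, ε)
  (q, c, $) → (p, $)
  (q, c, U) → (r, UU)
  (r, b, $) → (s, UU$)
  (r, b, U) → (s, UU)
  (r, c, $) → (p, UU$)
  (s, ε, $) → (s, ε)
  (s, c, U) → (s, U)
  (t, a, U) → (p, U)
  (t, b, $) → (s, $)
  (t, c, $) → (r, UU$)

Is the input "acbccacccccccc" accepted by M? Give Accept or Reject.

(p, acbccacccccccc, $)
  ε-move, top $: go to q, push U$ → (q, acbccacccccccc, U$)
  read a, top U: go to t, push ε → (t, cbccacccccccc, $)
  read c, top $: go to r, push UU$ → (r, bccacccccccc, UU$)
  read b, top U: go to s, push UU → (s, ccacccccccc, UUU$)
  read c, top U: go to s, push U → (s, cacccccccc, UUU$)
  read c, top U: go to s, push U → (s, acccccccc, UUU$)
No transition applies at (s, acccccccc, UUU$); input not fully consumed.

Reject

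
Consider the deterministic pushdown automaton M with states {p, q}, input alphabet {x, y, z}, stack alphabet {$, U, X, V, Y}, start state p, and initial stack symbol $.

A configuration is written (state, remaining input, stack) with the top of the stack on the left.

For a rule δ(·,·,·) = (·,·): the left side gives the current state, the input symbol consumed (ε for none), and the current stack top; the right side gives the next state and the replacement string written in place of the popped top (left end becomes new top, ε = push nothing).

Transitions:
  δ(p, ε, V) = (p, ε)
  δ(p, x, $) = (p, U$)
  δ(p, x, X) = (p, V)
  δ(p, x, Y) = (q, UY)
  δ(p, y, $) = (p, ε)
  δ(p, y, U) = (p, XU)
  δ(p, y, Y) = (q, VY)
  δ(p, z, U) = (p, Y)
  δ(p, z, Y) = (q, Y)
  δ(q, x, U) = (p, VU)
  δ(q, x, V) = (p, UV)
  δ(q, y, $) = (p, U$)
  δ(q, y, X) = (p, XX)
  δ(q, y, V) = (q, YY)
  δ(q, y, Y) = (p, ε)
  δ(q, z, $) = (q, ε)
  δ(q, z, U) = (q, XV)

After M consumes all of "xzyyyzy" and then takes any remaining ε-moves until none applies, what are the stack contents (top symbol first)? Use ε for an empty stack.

Y$

(p, xzyyyzy, $) ⊢ (p, zyyyzy, U$) ⊢ (p, yyyzy, Y$) ⊢ (q, yyzy, VY$) ⊢ (q, yzy, YYY$) ⊢ (p, zy, YY$) ⊢ (q, y, YY$) ⊢ (p, ε, Y$)
All input consumed in state p with stack Y$.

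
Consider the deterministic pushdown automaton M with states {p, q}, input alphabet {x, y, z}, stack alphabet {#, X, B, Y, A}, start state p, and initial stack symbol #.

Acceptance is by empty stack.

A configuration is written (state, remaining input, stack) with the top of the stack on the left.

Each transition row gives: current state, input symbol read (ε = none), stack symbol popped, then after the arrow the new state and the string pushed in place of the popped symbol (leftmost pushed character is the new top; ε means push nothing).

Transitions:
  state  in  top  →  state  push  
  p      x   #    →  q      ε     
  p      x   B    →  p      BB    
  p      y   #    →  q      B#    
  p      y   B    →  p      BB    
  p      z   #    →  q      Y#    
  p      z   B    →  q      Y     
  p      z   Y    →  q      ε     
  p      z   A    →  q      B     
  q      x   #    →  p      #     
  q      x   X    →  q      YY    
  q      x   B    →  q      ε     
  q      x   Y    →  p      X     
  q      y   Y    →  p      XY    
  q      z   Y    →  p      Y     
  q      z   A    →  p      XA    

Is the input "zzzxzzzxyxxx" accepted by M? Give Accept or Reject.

Accept

(p, zzzxzzzxyxxx, #)
  read z, top #: go to q, push Y# → (q, zzxzzzxyxxx, Y#)
  read z, top Y: go to p, push Y → (p, zxzzzxyxxx, Y#)
  read z, top Y: go to q, push ε → (q, xzzzxyxxx, #)
  read x, top #: go to p, push # → (p, zzzxyxxx, #)
  read z, top #: go to q, push Y# → (q, zzxyxxx, Y#)
  read z, top Y: go to p, push Y → (p, zxyxxx, Y#)
  read z, top Y: go to q, push ε → (q, xyxxx, #)
  read x, top #: go to p, push # → (p, yxxx, #)
  read y, top #: go to q, push B# → (q, xxx, B#)
  read x, top B: go to q, push ε → (q, xx, #)
  read x, top #: go to p, push # → (p, x, #)
  read x, top #: go to q, push ε → (q, ε, ε)
All input consumed and the stack is empty.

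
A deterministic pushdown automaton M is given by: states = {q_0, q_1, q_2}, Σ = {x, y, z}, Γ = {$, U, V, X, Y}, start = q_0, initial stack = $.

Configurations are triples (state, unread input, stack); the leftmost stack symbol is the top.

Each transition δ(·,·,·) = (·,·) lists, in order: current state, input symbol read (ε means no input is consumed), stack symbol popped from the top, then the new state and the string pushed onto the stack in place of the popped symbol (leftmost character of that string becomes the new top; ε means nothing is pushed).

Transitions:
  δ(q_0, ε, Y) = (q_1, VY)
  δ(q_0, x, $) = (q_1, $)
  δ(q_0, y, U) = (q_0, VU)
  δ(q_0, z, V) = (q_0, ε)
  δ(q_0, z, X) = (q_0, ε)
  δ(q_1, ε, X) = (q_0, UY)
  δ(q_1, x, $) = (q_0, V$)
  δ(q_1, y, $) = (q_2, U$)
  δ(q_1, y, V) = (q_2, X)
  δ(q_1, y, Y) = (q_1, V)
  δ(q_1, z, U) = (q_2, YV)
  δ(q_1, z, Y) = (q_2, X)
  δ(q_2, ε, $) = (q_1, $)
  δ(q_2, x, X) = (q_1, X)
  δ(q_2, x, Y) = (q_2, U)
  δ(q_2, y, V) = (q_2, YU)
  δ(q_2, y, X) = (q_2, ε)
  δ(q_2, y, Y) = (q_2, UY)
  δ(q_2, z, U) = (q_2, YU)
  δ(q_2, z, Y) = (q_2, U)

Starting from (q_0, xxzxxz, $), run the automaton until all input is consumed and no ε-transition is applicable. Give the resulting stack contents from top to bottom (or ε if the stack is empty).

$

(q_0, xxzxxz, $) ⊢ (q_1, xzxxz, $) ⊢ (q_0, zxxz, V$) ⊢ (q_0, xxz, $) ⊢ (q_1, xz, $) ⊢ (q_0, z, V$) ⊢ (q_0, ε, $)
All input consumed in state q_0 with stack $.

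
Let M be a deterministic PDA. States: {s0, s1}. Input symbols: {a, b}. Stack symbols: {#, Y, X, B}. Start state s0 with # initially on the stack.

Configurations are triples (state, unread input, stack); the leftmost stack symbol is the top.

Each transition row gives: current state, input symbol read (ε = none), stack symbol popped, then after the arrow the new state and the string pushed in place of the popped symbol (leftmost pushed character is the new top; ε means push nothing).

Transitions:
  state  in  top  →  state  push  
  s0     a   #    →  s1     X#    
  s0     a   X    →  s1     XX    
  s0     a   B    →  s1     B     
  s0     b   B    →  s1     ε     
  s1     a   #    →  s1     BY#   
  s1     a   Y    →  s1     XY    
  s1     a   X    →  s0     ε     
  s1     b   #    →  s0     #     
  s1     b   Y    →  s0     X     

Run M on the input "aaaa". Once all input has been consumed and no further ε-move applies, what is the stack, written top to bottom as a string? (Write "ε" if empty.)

#

(s0, aaaa, #) ⊢ (s1, aaa, X#) ⊢ (s0, aa, #) ⊢ (s1, a, X#) ⊢ (s0, ε, #)
All input consumed in state s0 with stack #.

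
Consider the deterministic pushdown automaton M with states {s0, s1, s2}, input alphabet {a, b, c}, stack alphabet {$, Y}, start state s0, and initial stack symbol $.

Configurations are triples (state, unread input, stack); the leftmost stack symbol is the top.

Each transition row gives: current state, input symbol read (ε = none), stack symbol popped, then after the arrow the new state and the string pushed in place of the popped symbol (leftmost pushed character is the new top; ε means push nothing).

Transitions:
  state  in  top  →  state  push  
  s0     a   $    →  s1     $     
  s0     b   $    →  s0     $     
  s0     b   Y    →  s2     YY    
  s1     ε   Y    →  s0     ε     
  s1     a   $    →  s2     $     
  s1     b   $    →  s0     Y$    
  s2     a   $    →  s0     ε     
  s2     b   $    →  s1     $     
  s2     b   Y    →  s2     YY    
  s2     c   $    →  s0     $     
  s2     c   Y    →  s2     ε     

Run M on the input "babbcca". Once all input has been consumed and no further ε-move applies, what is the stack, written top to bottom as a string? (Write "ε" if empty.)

ε

(s0, babbcca, $)
  read b, top $: go to s0, push $ → (s0, abbcca, $)
  read a, top $: go to s1, push $ → (s1, bbcca, $)
  read b, top $: go to s0, push Y$ → (s0, bcca, Y$)
  read b, top Y: go to s2, push YY → (s2, cca, YY$)
  read c, top Y: go to s2, push ε → (s2, ca, Y$)
  read c, top Y: go to s2, push ε → (s2, a, $)
  read a, top $: go to s0, push ε → (s0, ε, ε)
All input consumed in state s0 with stack ε.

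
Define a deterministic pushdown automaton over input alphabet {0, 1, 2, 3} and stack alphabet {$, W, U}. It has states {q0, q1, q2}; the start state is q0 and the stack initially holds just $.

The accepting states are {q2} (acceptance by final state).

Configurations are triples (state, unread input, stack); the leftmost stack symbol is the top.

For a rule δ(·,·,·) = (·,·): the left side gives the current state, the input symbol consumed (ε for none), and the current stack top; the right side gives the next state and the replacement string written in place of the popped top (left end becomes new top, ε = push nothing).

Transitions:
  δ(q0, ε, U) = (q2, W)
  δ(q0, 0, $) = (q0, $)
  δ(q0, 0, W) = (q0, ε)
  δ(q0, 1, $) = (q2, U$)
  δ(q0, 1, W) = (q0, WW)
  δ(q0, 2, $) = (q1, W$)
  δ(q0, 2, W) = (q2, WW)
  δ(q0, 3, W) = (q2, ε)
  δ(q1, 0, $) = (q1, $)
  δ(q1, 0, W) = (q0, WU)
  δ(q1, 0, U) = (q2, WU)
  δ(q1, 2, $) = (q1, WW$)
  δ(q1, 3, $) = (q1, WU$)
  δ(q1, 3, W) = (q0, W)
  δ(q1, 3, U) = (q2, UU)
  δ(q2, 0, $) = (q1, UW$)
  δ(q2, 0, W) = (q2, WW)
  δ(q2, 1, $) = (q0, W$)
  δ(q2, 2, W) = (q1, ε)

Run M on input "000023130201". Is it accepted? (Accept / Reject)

Reject

(q0, 000023130201, $)
  read 0, top $: go to q0, push $ → (q0, 00023130201, $)
  read 0, top $: go to q0, push $ → (q0, 0023130201, $)
  read 0, top $: go to q0, push $ → (q0, 023130201, $)
  read 0, top $: go to q0, push $ → (q0, 23130201, $)
  read 2, top $: go to q1, push W$ → (q1, 3130201, W$)
  read 3, top W: go to q0, push W → (q0, 130201, W$)
  read 1, top W: go to q0, push WW → (q0, 30201, WW$)
  read 3, top W: go to q2, push ε → (q2, 0201, W$)
  read 0, top W: go to q2, push WW → (q2, 201, WW$)
  read 2, top W: go to q1, push ε → (q1, 01, W$)
  read 0, top W: go to q0, push WU → (q0, 1, WU$)
  read 1, top W: go to q0, push WW → (q0, ε, WWU$)
All input consumed; state q0 ∉ F and no further ε-move applies.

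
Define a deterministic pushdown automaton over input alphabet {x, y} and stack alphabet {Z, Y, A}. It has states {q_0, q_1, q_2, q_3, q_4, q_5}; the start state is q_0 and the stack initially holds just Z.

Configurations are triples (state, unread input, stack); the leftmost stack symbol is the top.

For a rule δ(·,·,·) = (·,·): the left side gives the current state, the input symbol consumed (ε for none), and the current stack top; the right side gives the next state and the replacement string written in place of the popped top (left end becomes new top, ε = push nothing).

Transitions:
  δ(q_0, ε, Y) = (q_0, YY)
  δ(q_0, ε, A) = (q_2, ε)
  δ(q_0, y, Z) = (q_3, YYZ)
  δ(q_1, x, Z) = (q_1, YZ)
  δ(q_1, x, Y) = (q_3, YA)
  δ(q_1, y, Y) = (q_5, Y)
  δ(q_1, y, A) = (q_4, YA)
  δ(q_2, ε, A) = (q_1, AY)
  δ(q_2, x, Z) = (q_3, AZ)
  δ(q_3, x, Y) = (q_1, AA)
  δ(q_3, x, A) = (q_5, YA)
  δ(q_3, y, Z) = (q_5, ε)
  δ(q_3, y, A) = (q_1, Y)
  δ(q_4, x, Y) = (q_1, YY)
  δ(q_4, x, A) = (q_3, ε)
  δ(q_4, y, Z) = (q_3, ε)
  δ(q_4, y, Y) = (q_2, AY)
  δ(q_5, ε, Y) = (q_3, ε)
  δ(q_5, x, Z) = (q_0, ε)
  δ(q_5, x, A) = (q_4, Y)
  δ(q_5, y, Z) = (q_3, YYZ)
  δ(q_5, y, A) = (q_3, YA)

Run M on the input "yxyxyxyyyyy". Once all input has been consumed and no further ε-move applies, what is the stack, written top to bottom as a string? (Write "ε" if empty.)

(q_0, yxyxyxyyyyy, Z) ⊢ (q_3, xyxyxyyyyy, YYZ) ⊢ (q_1, yxyxyyyyy, AAYZ) ⊢ (q_4, xyxyyyyy, YAAYZ) ⊢ (q_1, yxyyyyy, YYAAYZ) ⊢ (q_5, xyyyyy, YYAAYZ) ⊢ (q_3, xyyyyy, YAAYZ) ⊢ (q_1, yyyyy, AAAAYZ) ⊢ (q_4, yyyy, YAAAAYZ) ⊢ (q_2, yyy, AYAAAAYZ) ⊢ (q_1, yyy, AYYAAAAYZ) ⊢ (q_4, yy, YAYYAAAAYZ) ⊢ (q_2, y, AYAYYAAAAYZ) ⊢ (q_1, y, AYYAYYAAAAYZ) ⊢ (q_4, ε, YAYYAYYAAAAYZ)
All input consumed in state q_4 with stack YAYYAYYAAAAYZ.

YAYYAYYAAAAYZ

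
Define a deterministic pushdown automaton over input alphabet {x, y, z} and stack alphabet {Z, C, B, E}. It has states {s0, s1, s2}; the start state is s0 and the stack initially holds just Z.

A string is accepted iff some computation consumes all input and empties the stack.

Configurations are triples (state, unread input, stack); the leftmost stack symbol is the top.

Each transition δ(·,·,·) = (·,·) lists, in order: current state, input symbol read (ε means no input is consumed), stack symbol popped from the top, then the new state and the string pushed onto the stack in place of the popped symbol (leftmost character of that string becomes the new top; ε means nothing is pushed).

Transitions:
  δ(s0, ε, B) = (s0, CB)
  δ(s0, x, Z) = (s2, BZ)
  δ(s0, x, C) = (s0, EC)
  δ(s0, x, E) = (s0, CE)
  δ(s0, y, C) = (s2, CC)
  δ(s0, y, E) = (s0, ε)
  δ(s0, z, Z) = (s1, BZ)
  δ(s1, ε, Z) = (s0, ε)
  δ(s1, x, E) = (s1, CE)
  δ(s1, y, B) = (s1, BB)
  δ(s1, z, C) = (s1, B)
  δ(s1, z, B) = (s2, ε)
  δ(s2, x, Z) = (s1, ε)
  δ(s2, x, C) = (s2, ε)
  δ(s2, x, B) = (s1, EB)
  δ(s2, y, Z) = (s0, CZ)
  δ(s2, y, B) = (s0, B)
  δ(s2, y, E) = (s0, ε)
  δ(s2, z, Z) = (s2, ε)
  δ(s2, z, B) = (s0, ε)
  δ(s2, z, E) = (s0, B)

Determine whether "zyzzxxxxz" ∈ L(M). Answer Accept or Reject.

Reject

(s0, zyzzxxxxz, Z)
  read z, top Z: go to s1, push BZ → (s1, yzzxxxxz, BZ)
  read y, top B: go to s1, push BB → (s1, zzxxxxz, BBZ)
  read z, top B: go to s2, push ε → (s2, zxxxxz, BZ)
  read z, top B: go to s0, push ε → (s0, xxxxz, Z)
  read x, top Z: go to s2, push BZ → (s2, xxxz, BZ)
  read x, top B: go to s1, push EB → (s1, xxz, EBZ)
  read x, top E: go to s1, push CE → (s1, xz, CEBZ)
No transition applies at (s1, xz, CEBZ); input not fully consumed.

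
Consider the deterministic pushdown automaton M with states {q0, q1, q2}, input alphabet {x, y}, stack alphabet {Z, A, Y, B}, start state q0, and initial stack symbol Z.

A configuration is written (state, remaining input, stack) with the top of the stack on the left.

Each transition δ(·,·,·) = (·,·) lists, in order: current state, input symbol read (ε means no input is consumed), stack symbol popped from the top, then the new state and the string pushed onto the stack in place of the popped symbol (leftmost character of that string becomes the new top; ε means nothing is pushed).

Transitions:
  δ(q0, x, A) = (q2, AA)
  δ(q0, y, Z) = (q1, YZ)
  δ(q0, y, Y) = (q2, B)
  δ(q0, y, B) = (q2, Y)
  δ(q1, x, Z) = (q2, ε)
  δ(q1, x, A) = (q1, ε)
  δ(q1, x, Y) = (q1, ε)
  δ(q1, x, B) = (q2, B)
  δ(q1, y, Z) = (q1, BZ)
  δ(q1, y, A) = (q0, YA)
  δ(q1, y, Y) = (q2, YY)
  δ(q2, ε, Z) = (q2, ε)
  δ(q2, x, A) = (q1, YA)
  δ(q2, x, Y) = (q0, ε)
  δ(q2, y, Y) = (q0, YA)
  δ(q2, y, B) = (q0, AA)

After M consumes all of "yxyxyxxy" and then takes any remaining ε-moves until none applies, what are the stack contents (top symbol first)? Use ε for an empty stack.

(q0, yxyxyxxy, Z)
  read y, top Z: go to q1, push YZ → (q1, xyxyxxy, YZ)
  read x, top Y: go to q1, push ε → (q1, yxyxxy, Z)
  read y, top Z: go to q1, push BZ → (q1, xyxxy, BZ)
  read x, top B: go to q2, push B → (q2, yxxy, BZ)
  read y, top B: go to q0, push AA → (q0, xxy, AAZ)
  read x, top A: go to q2, push AA → (q2, xy, AAAZ)
  read x, top A: go to q1, push YA → (q1, y, YAAAZ)
  read y, top Y: go to q2, push YY → (q2, ε, YYAAAZ)
All input consumed in state q2 with stack YYAAAZ.

YYAAAZ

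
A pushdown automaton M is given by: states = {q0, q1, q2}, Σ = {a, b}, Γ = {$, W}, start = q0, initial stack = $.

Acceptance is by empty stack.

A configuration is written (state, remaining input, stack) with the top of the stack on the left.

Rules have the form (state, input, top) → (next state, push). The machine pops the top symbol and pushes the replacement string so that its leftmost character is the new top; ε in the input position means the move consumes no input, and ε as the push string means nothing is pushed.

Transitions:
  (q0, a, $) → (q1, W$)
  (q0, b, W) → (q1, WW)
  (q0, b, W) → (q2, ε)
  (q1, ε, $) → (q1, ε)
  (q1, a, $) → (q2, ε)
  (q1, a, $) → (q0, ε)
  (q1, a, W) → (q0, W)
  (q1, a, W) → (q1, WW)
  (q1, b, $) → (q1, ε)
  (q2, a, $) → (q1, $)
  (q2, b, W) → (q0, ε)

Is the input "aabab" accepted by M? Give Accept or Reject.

One accepting computation: (q0, aabab, $) ⊢ (q1, abab, W$) ⊢ (q0, bab, W$) ⊢ (q2, ab, $) ⊢ (q1, b, $) ⊢ (q1, ε, ε)
All input consumed and the stack is empty.

Accept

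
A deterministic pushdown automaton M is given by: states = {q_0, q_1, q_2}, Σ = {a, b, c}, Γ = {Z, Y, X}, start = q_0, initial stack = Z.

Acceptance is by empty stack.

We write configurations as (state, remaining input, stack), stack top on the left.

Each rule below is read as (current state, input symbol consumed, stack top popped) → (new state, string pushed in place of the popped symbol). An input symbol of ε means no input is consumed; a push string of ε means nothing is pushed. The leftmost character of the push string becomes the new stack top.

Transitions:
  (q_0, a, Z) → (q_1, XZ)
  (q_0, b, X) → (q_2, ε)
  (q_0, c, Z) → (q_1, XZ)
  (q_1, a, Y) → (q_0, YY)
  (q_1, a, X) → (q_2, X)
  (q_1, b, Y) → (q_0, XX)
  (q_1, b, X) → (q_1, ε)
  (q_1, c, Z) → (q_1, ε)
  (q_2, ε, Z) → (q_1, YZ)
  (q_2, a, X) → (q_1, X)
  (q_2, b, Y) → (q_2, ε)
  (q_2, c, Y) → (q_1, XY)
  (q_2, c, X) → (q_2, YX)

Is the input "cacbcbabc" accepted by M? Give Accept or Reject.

Accept

(q_0, cacbcbabc, Z)
  read c, top Z: go to q_1, push XZ → (q_1, acbcbabc, XZ)
  read a, top X: go to q_2, push X → (q_2, cbcbabc, XZ)
  read c, top X: go to q_2, push YX → (q_2, bcbabc, YXZ)
  read b, top Y: go to q_2, push ε → (q_2, cbabc, XZ)
  read c, top X: go to q_2, push YX → (q_2, babc, YXZ)
  read b, top Y: go to q_2, push ε → (q_2, abc, XZ)
  read a, top X: go to q_1, push X → (q_1, bc, XZ)
  read b, top X: go to q_1, push ε → (q_1, c, Z)
  read c, top Z: go to q_1, push ε → (q_1, ε, ε)
All input consumed and the stack is empty.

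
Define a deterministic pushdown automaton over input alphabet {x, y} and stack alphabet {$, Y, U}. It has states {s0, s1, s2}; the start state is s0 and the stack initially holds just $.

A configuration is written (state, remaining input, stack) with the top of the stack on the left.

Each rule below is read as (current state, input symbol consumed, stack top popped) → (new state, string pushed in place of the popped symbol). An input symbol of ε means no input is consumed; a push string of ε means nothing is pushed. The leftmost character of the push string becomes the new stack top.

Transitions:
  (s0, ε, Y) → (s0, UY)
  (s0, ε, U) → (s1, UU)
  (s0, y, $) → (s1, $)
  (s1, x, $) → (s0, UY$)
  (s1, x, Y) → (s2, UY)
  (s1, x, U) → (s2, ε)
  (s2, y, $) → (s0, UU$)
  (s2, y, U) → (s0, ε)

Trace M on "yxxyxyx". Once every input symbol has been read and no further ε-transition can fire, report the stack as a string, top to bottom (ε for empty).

(s0, yxxyxyx, $)
  read y, top $: go to s1, push $ → (s1, xxyxyx, $)
  read x, top $: go to s0, push UY$ → (s0, xyxyx, UY$)
  ε-move, top U: go to s1, push UU → (s1, xyxyx, UUY$)
  read x, top U: go to s2, push ε → (s2, yxyx, UY$)
  read y, top U: go to s0, push ε → (s0, xyx, Y$)
  ε-move, top Y: go to s0, push UY → (s0, xyx, UY$)
  ε-move, top U: go to s1, push UU → (s1, xyx, UUY$)
  read x, top U: go to s2, push ε → (s2, yx, UY$)
  read y, top U: go to s0, push ε → (s0, x, Y$)
  ε-move, top Y: go to s0, push UY → (s0, x, UY$)
  ε-move, top U: go to s1, push UU → (s1, x, UUY$)
  read x, top U: go to s2, push ε → (s2, ε, UY$)
All input consumed in state s2 with stack UY$.

UY$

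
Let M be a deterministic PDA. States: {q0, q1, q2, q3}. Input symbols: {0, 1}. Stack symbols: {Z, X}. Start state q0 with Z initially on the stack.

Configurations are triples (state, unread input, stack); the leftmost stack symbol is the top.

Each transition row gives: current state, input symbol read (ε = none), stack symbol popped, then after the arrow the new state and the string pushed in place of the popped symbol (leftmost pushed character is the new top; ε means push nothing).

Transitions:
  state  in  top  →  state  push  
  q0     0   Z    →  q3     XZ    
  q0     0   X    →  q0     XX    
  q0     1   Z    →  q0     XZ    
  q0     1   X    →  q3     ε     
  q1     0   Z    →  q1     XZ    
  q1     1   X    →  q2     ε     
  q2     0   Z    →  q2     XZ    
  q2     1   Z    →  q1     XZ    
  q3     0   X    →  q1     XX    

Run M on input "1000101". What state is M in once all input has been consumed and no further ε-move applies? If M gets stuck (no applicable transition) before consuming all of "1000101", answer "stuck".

q2

(q0, 1000101, Z)
  read 1, top Z: go to q0, push XZ → (q0, 000101, XZ)
  read 0, top X: go to q0, push XX → (q0, 00101, XXZ)
  read 0, top X: go to q0, push XX → (q0, 0101, XXXZ)
  read 0, top X: go to q0, push XX → (q0, 101, XXXXZ)
  read 1, top X: go to q3, push ε → (q3, 01, XXXZ)
  read 0, top X: go to q1, push XX → (q1, 1, XXXXZ)
  read 1, top X: go to q2, push ε → (q2, ε, XXXZ)
All input consumed; M is in state q2.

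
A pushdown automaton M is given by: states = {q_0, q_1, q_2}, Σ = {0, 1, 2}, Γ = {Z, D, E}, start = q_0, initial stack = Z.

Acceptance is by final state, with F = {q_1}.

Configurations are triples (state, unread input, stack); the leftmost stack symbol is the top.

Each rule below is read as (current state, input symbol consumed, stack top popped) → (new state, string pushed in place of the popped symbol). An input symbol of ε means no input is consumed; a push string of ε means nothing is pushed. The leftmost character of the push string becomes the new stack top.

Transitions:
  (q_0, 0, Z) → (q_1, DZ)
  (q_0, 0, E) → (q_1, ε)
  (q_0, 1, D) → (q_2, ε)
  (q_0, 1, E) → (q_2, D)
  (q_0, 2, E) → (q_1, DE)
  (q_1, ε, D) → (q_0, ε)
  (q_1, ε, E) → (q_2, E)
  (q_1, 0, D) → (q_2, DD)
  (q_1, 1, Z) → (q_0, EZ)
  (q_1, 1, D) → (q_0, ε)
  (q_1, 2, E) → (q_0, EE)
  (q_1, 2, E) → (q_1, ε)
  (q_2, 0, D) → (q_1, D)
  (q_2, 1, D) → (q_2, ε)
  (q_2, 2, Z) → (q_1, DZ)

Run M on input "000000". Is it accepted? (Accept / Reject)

Accept

One accepting computation: (q_0, 000000, Z) ⊢ (q_1, 00000, DZ) ⊢ (q_0, 00000, Z) ⊢ (q_1, 0000, DZ) ⊢ (q_2, 000, DDZ) ⊢ (q_1, 00, DDZ) ⊢ (q_2, 0, DDDZ) ⊢ (q_1, ε, DDDZ)
All input consumed and state q_1 ∈ F.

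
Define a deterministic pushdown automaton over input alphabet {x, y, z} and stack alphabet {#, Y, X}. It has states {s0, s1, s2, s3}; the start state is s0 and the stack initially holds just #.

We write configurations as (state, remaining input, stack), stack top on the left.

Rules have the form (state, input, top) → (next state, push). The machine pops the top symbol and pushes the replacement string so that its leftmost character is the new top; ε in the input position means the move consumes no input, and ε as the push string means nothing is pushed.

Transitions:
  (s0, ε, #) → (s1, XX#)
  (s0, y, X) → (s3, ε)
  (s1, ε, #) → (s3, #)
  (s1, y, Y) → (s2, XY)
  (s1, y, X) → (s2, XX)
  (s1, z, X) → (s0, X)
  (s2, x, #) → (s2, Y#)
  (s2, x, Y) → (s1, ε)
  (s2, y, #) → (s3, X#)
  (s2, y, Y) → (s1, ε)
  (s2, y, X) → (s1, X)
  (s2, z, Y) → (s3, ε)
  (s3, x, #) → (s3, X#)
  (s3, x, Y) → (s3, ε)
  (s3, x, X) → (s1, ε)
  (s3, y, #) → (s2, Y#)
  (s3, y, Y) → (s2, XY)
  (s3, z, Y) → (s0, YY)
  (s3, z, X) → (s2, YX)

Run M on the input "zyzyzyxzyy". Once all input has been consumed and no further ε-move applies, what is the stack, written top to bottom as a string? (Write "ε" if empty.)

XX#

(s0, zyzyzyxzyy, #)
  ε-move, top #: go to s1, push XX# → (s1, zyzyzyxzyy, XX#)
  read z, top X: go to s0, push X → (s0, yzyzyxzyy, XX#)
  read y, top X: go to s3, push ε → (s3, zyzyxzyy, X#)
  read z, top X: go to s2, push YX → (s2, yzyxzyy, YX#)
  read y, top Y: go to s1, push ε → (s1, zyxzyy, X#)
  read z, top X: go to s0, push X → (s0, yxzyy, X#)
  read y, top X: go to s3, push ε → (s3, xzyy, #)
  read x, top #: go to s3, push X# → (s3, zyy, X#)
  read z, top X: go to s2, push YX → (s2, yy, YX#)
  read y, top Y: go to s1, push ε → (s1, y, X#)
  read y, top X: go to s2, push XX → (s2, ε, XX#)
All input consumed in state s2 with stack XX#.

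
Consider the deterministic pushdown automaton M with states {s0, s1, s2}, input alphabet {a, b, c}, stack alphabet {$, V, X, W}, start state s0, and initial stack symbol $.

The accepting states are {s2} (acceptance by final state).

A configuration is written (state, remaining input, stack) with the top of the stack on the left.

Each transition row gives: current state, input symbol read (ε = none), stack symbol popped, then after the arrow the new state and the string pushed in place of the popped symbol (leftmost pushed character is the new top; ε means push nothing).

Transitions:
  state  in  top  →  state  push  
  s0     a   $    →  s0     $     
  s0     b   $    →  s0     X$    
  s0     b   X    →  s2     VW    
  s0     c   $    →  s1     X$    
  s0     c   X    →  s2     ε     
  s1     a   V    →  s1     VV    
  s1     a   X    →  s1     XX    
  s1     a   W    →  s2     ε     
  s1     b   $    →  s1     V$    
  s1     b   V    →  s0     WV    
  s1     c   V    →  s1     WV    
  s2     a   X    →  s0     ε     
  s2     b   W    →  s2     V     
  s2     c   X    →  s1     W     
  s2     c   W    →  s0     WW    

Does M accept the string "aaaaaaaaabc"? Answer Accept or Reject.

Accept

(s0, aaaaaaaaabc, $)
  read a, top $: go to s0, push $ → (s0, aaaaaaaabc, $)
  read a, top $: go to s0, push $ → (s0, aaaaaaabc, $)
  read a, top $: go to s0, push $ → (s0, aaaaaabc, $)
  read a, top $: go to s0, push $ → (s0, aaaaabc, $)
  read a, top $: go to s0, push $ → (s0, aaaabc, $)
  read a, top $: go to s0, push $ → (s0, aaabc, $)
  read a, top $: go to s0, push $ → (s0, aabc, $)
  read a, top $: go to s0, push $ → (s0, abc, $)
  read a, top $: go to s0, push $ → (s0, bc, $)
  read b, top $: go to s0, push X$ → (s0, c, X$)
  read c, top X: go to s2, push ε → (s2, ε, $)
All input consumed; state s2 ∈ F.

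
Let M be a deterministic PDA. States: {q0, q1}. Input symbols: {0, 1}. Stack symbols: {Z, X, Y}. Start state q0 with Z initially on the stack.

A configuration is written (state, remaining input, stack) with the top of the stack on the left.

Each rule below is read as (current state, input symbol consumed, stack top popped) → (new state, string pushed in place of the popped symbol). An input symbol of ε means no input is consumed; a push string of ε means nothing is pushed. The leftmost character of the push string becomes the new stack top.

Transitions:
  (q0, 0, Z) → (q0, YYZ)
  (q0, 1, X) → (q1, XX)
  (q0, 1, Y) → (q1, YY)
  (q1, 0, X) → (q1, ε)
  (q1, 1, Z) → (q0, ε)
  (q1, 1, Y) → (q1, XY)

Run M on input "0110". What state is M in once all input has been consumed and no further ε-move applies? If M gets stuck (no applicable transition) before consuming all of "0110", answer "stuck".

(q0, 0110, Z) ⊢ (q0, 110, YYZ) ⊢ (q1, 10, YYYZ) ⊢ (q1, 0, XYYYZ) ⊢ (q1, ε, YYYZ)
All input consumed; M is in state q1.

q1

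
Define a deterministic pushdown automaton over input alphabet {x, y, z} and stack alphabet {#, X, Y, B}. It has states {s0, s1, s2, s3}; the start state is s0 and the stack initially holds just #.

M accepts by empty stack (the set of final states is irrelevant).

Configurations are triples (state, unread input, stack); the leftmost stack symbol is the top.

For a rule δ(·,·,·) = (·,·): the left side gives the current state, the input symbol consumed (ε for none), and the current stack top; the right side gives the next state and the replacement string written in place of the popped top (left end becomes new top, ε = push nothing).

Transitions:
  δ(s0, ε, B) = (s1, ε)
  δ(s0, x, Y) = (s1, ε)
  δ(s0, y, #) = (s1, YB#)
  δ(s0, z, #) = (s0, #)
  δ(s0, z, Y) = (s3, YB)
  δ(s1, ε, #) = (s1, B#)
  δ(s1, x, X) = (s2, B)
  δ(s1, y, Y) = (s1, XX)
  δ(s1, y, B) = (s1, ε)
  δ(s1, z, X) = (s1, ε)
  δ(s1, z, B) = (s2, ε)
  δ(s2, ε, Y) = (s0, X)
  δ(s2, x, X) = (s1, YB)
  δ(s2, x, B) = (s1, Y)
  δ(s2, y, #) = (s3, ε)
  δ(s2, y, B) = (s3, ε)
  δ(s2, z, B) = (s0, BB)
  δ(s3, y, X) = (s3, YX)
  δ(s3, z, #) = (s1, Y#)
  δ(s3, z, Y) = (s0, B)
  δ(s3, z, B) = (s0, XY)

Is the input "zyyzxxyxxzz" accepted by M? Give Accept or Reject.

(s0, zyyzxxyxxzz, #)
  read z, top #: go to s0, push # → (s0, yyzxxyxxzz, #)
  read y, top #: go to s1, push YB# → (s1, yzxxyxxzz, YB#)
  read y, top Y: go to s1, push XX → (s1, zxxyxxzz, XXB#)
  read z, top X: go to s1, push ε → (s1, xxyxxzz, XB#)
  read x, top X: go to s2, push B → (s2, xyxxzz, BB#)
  read x, top B: go to s1, push Y → (s1, yxxzz, YB#)
  read y, top Y: go to s1, push XX → (s1, xxzz, XXB#)
  read x, top X: go to s2, push B → (s2, xzz, BXB#)
  read x, top B: go to s1, push Y → (s1, zz, YXB#)
No transition applies at (s1, zz, YXB#); input not fully consumed.

Reject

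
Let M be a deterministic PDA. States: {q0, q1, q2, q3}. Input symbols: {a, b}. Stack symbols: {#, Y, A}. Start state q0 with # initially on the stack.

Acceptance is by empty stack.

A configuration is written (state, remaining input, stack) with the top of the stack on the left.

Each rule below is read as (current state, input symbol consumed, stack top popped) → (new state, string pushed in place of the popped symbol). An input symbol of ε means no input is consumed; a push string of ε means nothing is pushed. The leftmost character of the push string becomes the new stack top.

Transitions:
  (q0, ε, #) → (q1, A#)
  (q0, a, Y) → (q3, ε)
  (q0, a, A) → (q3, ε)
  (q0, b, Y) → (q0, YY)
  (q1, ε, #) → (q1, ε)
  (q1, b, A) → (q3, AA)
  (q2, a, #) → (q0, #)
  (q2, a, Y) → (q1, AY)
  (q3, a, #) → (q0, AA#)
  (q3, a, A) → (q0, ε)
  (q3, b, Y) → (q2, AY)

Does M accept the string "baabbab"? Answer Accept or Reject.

Reject

(q0, baabbab, #)
  ε-move, top #: go to q1, push A# → (q1, baabbab, A#)
  read b, top A: go to q3, push AA → (q3, aabbab, AA#)
  read a, top A: go to q0, push ε → (q0, abbab, A#)
  read a, top A: go to q3, push ε → (q3, bbab, #)
No transition applies at (q3, bbab, #); input not fully consumed.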